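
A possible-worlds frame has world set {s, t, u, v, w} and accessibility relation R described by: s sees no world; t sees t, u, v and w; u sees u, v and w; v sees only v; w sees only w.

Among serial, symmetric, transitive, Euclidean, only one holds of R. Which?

Serial: no — s has no R-successor.
Symmetric: no — t R u but not u R t.
Transitive: yes — every two-step R-path is closed by a direct edge.
Euclidean: no — t R v and t R u, but not v R u.
Only transitive holds.

transitive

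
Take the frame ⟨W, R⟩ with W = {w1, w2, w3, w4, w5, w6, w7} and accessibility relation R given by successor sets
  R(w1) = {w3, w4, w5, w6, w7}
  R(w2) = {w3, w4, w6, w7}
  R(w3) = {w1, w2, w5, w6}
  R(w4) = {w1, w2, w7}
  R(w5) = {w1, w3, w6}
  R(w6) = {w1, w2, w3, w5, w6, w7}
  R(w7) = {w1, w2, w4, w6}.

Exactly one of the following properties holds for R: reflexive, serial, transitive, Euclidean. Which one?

serial

Reflexive: no — w1 is not related to itself.
Serial: yes — every world has a successor (e.g. w1 R w3).
Transitive: no — w1 R w3 and w3 R w2, but not w1 R w2.
Euclidean: no — w1 R w3 and w1 R w4, but not w3 R w4.
Only serial holds.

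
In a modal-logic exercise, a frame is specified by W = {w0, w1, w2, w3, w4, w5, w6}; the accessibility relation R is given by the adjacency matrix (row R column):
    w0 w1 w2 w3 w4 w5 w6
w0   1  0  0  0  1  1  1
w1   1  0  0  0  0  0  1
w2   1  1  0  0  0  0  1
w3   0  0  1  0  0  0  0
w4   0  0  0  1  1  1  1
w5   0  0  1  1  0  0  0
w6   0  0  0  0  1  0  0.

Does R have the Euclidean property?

No

Euclidean: no — w0 R w5 and w0 R w4, but not w5 R w4.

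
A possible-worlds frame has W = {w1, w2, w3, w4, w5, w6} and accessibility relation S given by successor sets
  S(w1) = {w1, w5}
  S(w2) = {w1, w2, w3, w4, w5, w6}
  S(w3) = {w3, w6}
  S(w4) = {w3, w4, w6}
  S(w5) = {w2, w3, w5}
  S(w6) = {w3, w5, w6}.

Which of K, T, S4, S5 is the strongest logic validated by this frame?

Reflexive (axiom T): yes — every world is S-related to itself.
Transitive (axiom 4): no — w1 S w5 and w5 S w2, but not w1 S w2.
Euclidean (axiom 5): no — w2 S w1 and w2 S w3, but not w1 S w3.
So F validates K, T; S4 would additionally require S to be transitive. The strongest is T.

T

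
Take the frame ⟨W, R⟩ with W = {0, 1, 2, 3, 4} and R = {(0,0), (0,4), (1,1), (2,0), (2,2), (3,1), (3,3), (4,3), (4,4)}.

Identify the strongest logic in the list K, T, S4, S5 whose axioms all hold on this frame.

T

Reflexive (axiom T): yes — every world is R-related to itself.
Transitive (axiom 4): no — 0 R 4 and 4 R 3, but not 0 R 3.
Euclidean (axiom 5): no — 0 R 4 and 0 R 0, but not 4 R 0.
So F validates K, T; S4 would additionally require R to be transitive. The strongest is T.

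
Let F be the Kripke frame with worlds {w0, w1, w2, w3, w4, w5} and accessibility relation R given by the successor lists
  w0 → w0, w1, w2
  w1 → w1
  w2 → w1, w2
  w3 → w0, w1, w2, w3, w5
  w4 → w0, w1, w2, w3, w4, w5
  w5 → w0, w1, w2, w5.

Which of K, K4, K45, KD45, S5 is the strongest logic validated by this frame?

Transitive (axiom 4): yes — every two-step R-path is closed by a direct edge.
Euclidean (axiom 5): no — w0 R w1 and w0 R w2, but not w1 R w2.
Serial (axiom D): yes — every world has a successor (e.g. w0 R w0).
Reflexive (axiom T): yes — every world is R-related to itself.
So F validates K, K4; K45 would additionally require R to be Euclidean. The strongest is K4.

K4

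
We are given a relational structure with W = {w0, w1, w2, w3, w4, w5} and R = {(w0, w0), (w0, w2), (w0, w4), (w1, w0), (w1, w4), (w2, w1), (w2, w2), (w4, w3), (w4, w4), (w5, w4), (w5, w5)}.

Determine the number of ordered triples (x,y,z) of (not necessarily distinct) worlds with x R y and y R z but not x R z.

7

Enumerating: (w0,w2,w1), (w0,w4,w3), (w1,w0,w2), (w1,w4,w3), (w2,w1,w0), (w2,w1,w4), (w5,w4,w3).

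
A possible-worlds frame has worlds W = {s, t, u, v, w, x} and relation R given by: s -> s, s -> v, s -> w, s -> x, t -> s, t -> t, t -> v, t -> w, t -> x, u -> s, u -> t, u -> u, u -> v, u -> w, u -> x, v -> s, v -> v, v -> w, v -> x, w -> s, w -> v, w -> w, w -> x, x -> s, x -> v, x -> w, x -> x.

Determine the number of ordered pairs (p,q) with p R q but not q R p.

9

Enumerating: (t,s), (t,v), (t,w), (t,x), (u,s), (u,t), (u,v), (u,w), (u,x).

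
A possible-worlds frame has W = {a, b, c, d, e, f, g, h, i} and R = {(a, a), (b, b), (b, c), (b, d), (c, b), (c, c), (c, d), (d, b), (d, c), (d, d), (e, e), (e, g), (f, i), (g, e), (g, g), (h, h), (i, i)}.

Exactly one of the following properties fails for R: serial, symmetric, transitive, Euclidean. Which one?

Serial: yes — every world has a successor (e.g. a R a).
Symmetric: no — f R i but not i R f.
Transitive: yes — every two-step R-path is closed by a direct edge.
Euclidean: yes — any two successors of a common world are R-related.
Only symmetric fails.

symmetric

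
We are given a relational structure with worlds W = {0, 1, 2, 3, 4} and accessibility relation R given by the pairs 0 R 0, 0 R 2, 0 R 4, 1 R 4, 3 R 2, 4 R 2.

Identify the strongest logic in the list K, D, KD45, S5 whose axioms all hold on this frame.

Serial (axiom D): no — 2 has no R-successor.
Euclidean (axiom 5): no — 0 R 2 and 0 R 4, but not 2 R 4.
Transitive (axiom 4): no — 1 R 4 and 4 R 2, but not 1 R 2.
Reflexive (axiom T): no — 1 is not related to itself.
So F validates K; D would additionally require R to be serial. The strongest is K.

K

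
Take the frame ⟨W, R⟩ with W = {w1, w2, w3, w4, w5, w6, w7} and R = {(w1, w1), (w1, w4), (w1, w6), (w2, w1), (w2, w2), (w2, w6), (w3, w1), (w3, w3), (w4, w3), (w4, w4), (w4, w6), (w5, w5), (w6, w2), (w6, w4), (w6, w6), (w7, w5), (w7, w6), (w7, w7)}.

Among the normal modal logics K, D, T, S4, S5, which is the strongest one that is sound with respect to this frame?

T

Serial (axiom D): yes — every world has a successor (e.g. w1 R w1).
Reflexive (axiom T): yes — every world is R-related to itself.
Transitive (axiom 4): no — w1 R w4 and w4 R w3, but not w1 R w3.
Euclidean (axiom 5): no — w2 R w6 and w2 R w1, but not w6 R w1.
So F validates K, D, T; S4 would additionally require R to be transitive. The strongest is T.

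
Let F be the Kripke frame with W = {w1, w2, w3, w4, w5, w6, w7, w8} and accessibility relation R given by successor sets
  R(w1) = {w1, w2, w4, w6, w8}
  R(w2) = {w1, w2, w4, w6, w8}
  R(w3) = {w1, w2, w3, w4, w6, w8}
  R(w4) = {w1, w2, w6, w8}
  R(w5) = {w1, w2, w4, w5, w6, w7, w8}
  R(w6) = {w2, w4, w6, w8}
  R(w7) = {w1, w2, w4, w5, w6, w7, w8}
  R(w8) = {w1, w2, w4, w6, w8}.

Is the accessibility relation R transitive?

No

Transitive: no — w6 R w2 and w2 R w1, but not w6 R w1.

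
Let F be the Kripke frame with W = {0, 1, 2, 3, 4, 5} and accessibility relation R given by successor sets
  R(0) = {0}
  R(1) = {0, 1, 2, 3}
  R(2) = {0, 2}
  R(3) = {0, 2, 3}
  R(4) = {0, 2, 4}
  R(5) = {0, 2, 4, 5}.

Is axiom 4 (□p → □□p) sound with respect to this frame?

The schema 4 characterises exactly the transitive frames.
Transitive: yes — every two-step R-path is closed by a direct edge.

Yes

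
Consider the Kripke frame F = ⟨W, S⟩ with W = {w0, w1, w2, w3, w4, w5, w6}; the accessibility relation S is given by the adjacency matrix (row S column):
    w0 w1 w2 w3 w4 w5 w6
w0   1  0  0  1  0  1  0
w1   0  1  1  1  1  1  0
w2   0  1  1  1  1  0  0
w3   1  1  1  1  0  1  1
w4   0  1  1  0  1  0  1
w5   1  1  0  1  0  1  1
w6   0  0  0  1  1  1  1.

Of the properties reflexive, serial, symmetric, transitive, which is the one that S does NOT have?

Reflexive: yes — every world is S-related to itself.
Serial: yes — every world has a successor (e.g. w0 S w0).
Symmetric: yes — every pair in S has its reverse in S.
Transitive: no — w0 S w3 and w3 S w1, but not w0 S w1.
Only transitive fails.

transitive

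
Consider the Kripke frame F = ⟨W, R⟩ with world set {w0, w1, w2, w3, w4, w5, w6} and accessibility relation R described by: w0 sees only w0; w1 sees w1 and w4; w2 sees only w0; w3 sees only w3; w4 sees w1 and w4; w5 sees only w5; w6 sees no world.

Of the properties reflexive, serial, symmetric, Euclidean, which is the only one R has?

Reflexive: no — w2 is not related to itself.
Serial: no — w6 has no R-successor.
Symmetric: no — w2 R w0 but not w0 R w2.
Euclidean: yes — any two successors of a common world are R-related.
Only Euclidean holds.

Euclidean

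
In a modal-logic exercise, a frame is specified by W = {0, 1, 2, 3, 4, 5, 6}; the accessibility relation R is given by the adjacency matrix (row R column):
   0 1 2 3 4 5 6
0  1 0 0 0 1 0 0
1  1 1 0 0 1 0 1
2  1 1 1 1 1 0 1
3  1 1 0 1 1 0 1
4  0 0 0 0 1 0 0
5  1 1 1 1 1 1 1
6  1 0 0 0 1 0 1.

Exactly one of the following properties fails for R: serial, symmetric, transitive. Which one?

Serial: yes — every world has a successor (e.g. 0 R 0).
Symmetric: no — 0 R 4 but not 4 R 0.
Transitive: yes — every two-step R-path is closed by a direct edge.
Only symmetric fails.

symmetric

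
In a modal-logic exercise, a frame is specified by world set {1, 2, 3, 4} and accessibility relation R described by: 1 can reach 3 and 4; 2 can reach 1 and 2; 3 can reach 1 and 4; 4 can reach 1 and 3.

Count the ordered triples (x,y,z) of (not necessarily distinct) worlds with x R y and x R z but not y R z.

8

Enumerating: (1,3,3), (1,4,4), (2,1,1), (2,1,2), (3,1,1), (3,4,4), (4,1,1), (4,3,3).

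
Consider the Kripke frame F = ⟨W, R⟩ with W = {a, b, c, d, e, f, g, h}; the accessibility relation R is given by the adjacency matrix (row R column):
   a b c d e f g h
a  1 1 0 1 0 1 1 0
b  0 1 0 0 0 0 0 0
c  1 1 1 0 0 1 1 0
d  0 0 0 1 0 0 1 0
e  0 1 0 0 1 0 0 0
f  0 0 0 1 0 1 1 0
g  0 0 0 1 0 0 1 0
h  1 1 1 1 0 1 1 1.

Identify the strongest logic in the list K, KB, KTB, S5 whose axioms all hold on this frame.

Symmetric (axiom B): no — a R b but not b R a.
Reflexive (axiom T): yes — every world is R-related to itself.
Euclidean (axiom 5): no — a R b and a R d, but not b R d.
So F validates K; KB would additionally require R to be symmetric. The strongest is K.

K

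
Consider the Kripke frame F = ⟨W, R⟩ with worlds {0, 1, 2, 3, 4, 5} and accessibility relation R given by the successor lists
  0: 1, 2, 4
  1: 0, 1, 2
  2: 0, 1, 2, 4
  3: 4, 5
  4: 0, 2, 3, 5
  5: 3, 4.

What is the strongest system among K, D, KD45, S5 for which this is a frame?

Serial (axiom D): yes — every world has a successor (e.g. 0 R 1).
Euclidean (axiom 5): no — 0 R 1 and 0 R 4, but not 1 R 4.
Transitive (axiom 4): no — 0 R 4 and 4 R 3, but not 0 R 3.
Reflexive (axiom T): no — 0 is not related to itself.
So F validates K, D; KD45 would additionally require R to be Euclidean and transitive. The strongest is D.

D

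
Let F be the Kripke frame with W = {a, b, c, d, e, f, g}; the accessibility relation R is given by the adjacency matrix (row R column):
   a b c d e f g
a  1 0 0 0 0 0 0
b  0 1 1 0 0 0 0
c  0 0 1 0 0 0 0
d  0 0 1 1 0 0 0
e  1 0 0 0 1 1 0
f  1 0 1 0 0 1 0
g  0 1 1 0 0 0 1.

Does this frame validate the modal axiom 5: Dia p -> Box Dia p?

Axiom 5 corresponds to the accessibility relation being Euclidean.
Euclidean: no — e R a and e R f, but not a R f.

No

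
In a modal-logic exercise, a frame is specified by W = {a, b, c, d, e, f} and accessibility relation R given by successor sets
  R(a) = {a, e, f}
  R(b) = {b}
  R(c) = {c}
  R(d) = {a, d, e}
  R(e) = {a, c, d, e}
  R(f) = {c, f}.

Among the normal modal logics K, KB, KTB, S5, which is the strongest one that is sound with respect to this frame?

K

Symmetric (axiom B): no — a R f but not f R a.
Reflexive (axiom T): yes — every world is R-related to itself.
Euclidean (axiom 5): no — a R e and a R f, but not e R f.
So F validates K; KB would additionally require R to be symmetric. The strongest is K.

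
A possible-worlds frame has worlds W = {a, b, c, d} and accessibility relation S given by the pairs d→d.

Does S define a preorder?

Reflexive: no — a is not related to itself.
Transitive: yes — every two-step S-path is closed by a direct edge.
So S is not a preorder.

No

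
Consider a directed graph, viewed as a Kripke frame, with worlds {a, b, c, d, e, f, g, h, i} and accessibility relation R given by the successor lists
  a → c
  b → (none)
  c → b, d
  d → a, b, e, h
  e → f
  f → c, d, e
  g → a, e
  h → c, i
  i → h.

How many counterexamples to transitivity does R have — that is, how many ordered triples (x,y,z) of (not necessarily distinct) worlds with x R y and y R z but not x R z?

Enumerating: (a,c,b), (a,c,d), (c,d,a), (c,d,e), (c,d,h), (d,a,c), (d,e,f), (d,h,c), (d,h,i), (e,f,c), (e,f,d), (e,f,e), … and 12 more.
Total: 24.

24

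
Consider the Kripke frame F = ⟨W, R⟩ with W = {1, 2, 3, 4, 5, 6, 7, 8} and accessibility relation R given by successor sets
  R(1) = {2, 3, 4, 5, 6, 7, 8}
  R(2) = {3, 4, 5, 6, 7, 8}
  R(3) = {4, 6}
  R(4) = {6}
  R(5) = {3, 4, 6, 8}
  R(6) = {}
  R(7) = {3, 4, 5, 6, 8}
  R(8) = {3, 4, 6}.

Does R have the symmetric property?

Symmetric: no — 1 R 2 but not 2 R 1.

No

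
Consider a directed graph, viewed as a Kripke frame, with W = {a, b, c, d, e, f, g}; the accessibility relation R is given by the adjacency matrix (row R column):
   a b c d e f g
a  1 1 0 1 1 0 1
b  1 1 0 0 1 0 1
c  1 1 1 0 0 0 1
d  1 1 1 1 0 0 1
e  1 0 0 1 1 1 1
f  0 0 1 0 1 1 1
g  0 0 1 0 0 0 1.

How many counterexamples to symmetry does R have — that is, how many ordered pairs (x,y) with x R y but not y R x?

Enumerating: (a,g), (b,e), (b,g), (c,a), (c,b), (d,b), (d,c), (d,g), (e,d), (e,g), (f,c), (f,g).

12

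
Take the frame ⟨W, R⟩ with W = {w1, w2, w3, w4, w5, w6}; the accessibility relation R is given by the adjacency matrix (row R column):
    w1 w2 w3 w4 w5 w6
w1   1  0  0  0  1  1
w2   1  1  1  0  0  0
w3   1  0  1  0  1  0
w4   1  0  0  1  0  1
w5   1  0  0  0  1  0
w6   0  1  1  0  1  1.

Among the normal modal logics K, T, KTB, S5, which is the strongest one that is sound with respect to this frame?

T

Reflexive (axiom T): yes — every world is R-related to itself.
Symmetric (axiom B): no — w1 R w6 but not w6 R w1.
Euclidean (axiom 5): no — w1 R w5 and w1 R w6, but not w5 R w6.
So F validates K, T; KTB would additionally require R to be symmetric. The strongest is T.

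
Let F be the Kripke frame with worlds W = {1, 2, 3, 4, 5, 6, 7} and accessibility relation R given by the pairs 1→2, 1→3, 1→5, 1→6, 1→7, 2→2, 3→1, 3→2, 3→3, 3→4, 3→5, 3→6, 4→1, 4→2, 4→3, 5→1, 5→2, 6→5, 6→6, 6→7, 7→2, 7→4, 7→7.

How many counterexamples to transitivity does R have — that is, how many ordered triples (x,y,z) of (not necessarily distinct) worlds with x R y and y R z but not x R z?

22

Enumerating: (1,3,1), (1,3,4), (1,5,1), (1,7,4), (3,1,7), (3,6,7), (4,1,5), (4,1,6), (4,1,7), (4,3,4), (4,3,5), (4,3,6), … and 10 more.
Total: 22.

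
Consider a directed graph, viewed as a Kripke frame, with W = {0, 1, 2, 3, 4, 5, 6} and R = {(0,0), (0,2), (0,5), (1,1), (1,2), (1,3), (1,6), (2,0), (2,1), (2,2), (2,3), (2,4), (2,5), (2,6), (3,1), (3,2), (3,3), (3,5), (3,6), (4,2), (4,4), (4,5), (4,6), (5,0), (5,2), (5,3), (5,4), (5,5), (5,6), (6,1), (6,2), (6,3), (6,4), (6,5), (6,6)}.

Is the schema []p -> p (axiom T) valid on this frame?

By correspondence theory, T is valid on a frame iff R is reflexive.
Reflexive: yes — every world is R-related to itself.

Yes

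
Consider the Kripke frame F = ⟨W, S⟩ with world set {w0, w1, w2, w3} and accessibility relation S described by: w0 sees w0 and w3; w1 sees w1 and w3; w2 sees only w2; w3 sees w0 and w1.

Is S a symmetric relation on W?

Symmetric: yes — every pair in S has its reverse in S.

Yes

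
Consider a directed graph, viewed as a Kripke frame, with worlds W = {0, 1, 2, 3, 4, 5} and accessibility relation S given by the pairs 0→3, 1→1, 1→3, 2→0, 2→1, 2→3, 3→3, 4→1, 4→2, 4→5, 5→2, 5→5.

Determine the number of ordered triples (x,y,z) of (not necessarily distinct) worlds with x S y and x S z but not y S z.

Enumerating: (1,3,1), (2,0,0), (2,0,1), (2,1,0), (2,3,0), (2,3,1), (4,1,2), (4,1,5), (4,2,2), (4,2,5), (4,5,1), (5,2,2), (5,2,5).

13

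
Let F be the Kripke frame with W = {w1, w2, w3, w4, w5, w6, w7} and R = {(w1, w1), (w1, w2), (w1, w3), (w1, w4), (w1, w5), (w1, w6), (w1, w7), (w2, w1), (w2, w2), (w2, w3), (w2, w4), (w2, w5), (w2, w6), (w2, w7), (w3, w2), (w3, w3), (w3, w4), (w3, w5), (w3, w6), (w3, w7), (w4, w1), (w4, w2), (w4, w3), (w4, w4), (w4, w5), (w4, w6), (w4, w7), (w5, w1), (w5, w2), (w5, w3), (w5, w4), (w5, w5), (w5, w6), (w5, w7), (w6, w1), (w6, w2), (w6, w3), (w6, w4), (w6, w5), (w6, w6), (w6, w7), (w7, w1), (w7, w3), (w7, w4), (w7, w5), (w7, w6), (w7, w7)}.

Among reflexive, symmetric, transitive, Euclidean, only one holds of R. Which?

Reflexive: yes — every world is R-related to itself.
Symmetric: no — w1 R w3 but not w3 R w1.
Transitive: no — w3 R w2 and w2 R w1, but not w3 R w1.
Euclidean: no — w1 R w7 and w1 R w2, but not w7 R w2.
Only reflexive holds.

reflexive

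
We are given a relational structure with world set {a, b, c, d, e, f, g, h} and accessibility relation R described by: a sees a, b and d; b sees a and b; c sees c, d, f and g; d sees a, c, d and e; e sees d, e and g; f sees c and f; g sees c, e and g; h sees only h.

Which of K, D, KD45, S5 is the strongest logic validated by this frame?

D

Serial (axiom D): yes — every world has a successor (e.g. a R a).
Euclidean (axiom 5): no — a R b and a R d, but not b R d.
Transitive (axiom 4): no — a R d and d R c, but not a R c.
Reflexive (axiom T): yes — every world is R-related to itself.
So F validates K, D; KD45 would additionally require R to be Euclidean and transitive. The strongest is D.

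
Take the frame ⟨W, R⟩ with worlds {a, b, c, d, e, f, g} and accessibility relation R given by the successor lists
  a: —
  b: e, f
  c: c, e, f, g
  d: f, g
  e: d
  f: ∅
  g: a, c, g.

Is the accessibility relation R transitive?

No

Transitive: no — b R e and e R d, but not b R d.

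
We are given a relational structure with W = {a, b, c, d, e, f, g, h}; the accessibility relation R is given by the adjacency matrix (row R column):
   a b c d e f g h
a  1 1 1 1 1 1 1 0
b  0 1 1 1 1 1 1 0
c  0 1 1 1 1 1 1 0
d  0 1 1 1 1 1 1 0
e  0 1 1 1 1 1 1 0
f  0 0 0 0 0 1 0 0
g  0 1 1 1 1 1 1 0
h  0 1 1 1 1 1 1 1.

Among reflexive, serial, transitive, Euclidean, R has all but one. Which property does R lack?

Reflexive: yes — every world is R-related to itself.
Serial: yes — every world has a successor (e.g. a R a).
Transitive: yes — every two-step R-path is closed by a direct edge.
Euclidean: no — a R f and a R b, but not f R b.
Only Euclidean fails.

Euclidean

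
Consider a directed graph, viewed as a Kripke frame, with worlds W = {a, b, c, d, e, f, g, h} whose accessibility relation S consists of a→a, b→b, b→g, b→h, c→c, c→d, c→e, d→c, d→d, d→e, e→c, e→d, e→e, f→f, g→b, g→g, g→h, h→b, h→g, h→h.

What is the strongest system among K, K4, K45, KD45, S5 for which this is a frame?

Transitive (axiom 4): yes — every two-step S-path is closed by a direct edge.
Euclidean (axiom 5): yes — any two successors of a common world are S-related.
Serial (axiom D): yes — every world has a successor (e.g. a S a).
Reflexive (axiom T): yes — every world is S-related to itself.
So F validates K, K4, K45, KD45, S5. The strongest is S5.

S5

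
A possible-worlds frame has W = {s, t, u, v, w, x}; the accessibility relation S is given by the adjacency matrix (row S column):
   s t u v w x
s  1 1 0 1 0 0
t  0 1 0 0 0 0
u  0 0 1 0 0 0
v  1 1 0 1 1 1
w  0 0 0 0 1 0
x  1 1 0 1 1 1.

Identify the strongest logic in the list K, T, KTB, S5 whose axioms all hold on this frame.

T

Reflexive (axiom T): yes — every world is S-related to itself.
Symmetric (axiom B): no — s S t but not t S s.
Euclidean (axiom 5): no — s S t and s S v, but not t S v.
So F validates K, T; KTB would additionally require S to be symmetric. The strongest is T.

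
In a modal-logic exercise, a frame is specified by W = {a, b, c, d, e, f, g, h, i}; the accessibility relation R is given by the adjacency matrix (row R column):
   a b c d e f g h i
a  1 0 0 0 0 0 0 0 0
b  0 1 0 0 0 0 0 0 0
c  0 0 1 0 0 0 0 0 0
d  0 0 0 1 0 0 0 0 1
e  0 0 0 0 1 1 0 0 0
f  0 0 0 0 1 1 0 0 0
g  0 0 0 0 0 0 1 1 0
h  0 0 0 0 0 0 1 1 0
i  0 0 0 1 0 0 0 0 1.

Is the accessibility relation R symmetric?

Symmetric: yes — every pair in R has its reverse in R.

Yes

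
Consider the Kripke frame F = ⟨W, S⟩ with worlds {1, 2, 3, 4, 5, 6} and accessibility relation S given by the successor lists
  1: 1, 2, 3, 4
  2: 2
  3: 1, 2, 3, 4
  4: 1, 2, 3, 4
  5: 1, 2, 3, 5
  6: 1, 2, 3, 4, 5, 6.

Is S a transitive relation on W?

Transitive: no — 5 S 1 and 1 S 4, but not 5 S 4.

No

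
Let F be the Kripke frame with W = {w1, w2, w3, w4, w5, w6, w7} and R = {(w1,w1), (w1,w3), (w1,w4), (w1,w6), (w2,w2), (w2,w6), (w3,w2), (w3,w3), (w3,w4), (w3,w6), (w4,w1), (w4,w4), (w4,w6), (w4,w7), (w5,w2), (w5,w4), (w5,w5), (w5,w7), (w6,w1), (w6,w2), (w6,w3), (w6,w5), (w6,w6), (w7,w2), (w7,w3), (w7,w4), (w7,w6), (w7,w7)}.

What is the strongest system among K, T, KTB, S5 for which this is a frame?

Reflexive (axiom T): yes — every world is R-related to itself.
Symmetric (axiom B): no — w1 R w3 but not w3 R w1.
Euclidean (axiom 5): no — w1 R w4 and w1 R w3, but not w4 R w3.
So F validates K, T; KTB would additionally require R to be symmetric. The strongest is T.

T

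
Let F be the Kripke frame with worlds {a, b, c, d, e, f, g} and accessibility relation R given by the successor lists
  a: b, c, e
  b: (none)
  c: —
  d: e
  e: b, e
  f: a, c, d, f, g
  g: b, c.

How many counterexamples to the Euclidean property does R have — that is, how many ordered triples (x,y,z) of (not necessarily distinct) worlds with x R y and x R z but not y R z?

31

Enumerating: (a,b,b), (a,b,c), (a,b,e), (a,c,b), (a,c,c), (a,c,e), (a,e,c), (e,b,b), (e,b,e), (f,a,a), (f,a,d), (f,a,f), … and 19 more.
Total: 31.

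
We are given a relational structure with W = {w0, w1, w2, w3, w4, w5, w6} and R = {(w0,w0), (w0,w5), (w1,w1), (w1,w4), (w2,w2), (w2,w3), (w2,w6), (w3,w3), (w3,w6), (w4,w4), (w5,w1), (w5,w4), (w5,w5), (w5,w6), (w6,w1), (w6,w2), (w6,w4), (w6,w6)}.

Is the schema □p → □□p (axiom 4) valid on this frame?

Axiom 4 corresponds to the accessibility relation being transitive.
Transitive: no — w0 R w5 and w5 R w1, but not w0 R w1.

No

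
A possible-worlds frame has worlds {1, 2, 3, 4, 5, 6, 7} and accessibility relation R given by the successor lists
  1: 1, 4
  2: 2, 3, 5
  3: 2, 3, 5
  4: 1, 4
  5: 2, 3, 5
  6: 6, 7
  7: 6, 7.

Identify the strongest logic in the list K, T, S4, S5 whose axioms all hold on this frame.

Reflexive (axiom T): yes — every world is R-related to itself.
Transitive (axiom 4): yes — every two-step R-path is closed by a direct edge.
Euclidean (axiom 5): yes — any two successors of a common world are R-related.
So F validates K, T, S4, S5. The strongest is S5.

S5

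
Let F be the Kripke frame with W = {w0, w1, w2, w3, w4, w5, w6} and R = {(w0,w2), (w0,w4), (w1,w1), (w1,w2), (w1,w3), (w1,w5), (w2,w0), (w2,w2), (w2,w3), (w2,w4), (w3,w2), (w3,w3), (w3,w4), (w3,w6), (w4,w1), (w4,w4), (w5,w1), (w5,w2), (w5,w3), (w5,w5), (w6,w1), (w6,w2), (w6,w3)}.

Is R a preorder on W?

No

Reflexive: no — w0 is not related to itself.
Transitive: no — w0 R w2 and w2 R w3, but not w0 R w3.
So R is not a preorder.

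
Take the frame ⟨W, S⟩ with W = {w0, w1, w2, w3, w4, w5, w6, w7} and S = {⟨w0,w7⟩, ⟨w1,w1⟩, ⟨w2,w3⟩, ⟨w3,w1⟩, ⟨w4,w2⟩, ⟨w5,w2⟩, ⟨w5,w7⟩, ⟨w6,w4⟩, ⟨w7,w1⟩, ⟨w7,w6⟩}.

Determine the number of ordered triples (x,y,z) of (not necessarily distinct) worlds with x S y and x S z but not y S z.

Enumerating: (w0,w7,w7), (w2,w3,w3), (w4,w2,w2), (w5,w2,w2), (w5,w2,w7), (w5,w7,w2), (w5,w7,w7), (w6,w4,w4), (w7,w1,w6), (w7,w6,w1), (w7,w6,w6).

11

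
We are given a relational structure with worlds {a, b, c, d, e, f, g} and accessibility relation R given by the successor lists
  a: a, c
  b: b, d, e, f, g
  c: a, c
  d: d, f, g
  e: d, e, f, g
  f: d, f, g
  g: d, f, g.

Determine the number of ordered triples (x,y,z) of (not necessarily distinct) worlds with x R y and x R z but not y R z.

Enumerating: (b,d,b), (b,d,e), (b,e,b), (b,f,b), (b,f,e), (b,g,b), (b,g,e), (e,d,e), (e,f,e), (e,g,e).

10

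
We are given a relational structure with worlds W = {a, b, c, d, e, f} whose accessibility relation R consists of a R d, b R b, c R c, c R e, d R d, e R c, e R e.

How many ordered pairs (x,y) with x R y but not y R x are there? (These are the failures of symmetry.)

Enumerating: (a,d).

1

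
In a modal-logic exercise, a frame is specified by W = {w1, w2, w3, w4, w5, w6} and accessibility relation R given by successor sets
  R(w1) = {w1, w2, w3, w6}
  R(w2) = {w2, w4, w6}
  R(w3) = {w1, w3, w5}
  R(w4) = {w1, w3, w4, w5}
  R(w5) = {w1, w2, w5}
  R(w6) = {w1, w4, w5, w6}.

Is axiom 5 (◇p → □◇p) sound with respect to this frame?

By correspondence theory, 5 is valid on a frame iff R is Euclidean.
Euclidean: no — w1 R w2 and w1 R w3, but not w2 R w3.

No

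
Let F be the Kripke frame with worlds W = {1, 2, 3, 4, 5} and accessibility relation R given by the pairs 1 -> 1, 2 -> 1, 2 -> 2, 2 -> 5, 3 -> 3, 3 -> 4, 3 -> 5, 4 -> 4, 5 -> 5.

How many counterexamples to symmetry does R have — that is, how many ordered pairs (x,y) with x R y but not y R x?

Enumerating: (2,1), (2,5), (3,4), (3,5).

4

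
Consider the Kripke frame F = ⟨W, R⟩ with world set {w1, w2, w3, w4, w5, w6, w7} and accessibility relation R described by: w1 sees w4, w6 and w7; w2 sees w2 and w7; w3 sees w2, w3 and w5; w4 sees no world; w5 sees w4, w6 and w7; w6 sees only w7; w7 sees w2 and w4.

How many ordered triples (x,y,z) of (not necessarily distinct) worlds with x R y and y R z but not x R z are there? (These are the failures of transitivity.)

10

Enumerating: (w1,w7,w2), (w2,w7,w4), (w3,w2,w7), (w3,w5,w4), (w3,w5,w6), (w3,w5,w7), (w5,w7,w2), (w6,w7,w2), (w6,w7,w4), (w7,w2,w7).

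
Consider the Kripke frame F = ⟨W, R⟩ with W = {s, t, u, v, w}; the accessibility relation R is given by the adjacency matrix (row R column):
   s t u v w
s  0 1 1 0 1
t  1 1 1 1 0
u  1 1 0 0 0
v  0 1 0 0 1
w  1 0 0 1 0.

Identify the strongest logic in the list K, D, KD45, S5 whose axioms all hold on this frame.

Serial (axiom D): yes — every world has a successor (e.g. s R t).
Euclidean (axiom 5): no — s R t and s R w, but not t R w.
Transitive (axiom 4): no — s R t and t R v, but not s R v.
Reflexive (axiom T): no — s is not related to itself.
So F validates K, D; KD45 would additionally require R to be Euclidean and transitive. The strongest is D.

D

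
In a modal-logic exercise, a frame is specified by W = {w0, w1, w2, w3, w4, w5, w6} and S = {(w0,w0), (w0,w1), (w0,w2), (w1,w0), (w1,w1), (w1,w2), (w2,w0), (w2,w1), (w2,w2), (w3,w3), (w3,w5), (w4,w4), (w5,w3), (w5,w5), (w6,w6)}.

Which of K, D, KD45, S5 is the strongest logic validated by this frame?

Serial (axiom D): yes — every world has a successor (e.g. w0 S w0).
Euclidean (axiom 5): yes — any two successors of a common world are S-related.
Transitive (axiom 4): yes — every two-step S-path is closed by a direct edge.
Reflexive (axiom T): yes — every world is S-related to itself.
So F validates K, D, KD45, S5. The strongest is S5.

S5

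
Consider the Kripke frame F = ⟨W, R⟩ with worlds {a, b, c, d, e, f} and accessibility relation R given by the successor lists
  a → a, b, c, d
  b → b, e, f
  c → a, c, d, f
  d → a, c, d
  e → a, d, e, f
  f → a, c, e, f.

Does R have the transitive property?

Transitive: no — a R b and b R e, but not a R e.

No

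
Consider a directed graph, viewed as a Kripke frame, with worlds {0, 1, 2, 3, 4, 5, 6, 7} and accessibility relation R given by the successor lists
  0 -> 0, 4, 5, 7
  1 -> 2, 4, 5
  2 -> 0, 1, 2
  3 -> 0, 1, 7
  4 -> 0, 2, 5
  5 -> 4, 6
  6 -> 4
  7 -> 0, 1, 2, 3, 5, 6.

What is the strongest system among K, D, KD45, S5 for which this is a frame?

D

Serial (axiom D): yes — every world has a successor (e.g. 0 R 0).
Euclidean (axiom 5): no — 0 R 4 and 0 R 7, but not 4 R 7.
Transitive (axiom 4): no — 0 R 4 and 4 R 2, but not 0 R 2.
Reflexive (axiom T): no — 1 is not related to itself.
So F validates K, D; KD45 would additionally require R to be Euclidean and transitive. The strongest is D.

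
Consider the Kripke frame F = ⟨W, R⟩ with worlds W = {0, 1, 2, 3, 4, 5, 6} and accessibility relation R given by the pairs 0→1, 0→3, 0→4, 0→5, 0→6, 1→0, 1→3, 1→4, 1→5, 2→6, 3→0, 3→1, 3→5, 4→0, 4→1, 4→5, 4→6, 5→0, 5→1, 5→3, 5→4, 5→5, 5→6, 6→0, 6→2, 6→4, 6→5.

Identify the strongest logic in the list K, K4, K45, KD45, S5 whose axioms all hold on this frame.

Transitive (axiom 4): no — 0 R 6 and 6 R 2, but not 0 R 2.
Euclidean (axiom 5): no — 0 R 1 and 0 R 6, but not 1 R 6.
Serial (axiom D): yes — every world has a successor (e.g. 0 R 1).
Reflexive (axiom T): no — 0 is not related to itself.
So F validates K; K4 would additionally require R to be transitive. The strongest is K.

K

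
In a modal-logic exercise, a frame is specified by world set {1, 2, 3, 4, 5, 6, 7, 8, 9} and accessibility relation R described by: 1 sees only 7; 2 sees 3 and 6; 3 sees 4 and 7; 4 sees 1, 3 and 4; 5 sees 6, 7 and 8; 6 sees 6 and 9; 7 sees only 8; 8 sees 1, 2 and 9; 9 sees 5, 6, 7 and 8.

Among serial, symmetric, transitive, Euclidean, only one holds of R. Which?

serial

Serial: yes — every world has a successor (e.g. 1 R 7).
Symmetric: no — 1 R 7 but not 7 R 1.
Transitive: no — 1 R 7 and 7 R 8, but not 1 R 8.
Euclidean: no — 2 R 3 and 2 R 6, but not 3 R 6.
Only serial holds.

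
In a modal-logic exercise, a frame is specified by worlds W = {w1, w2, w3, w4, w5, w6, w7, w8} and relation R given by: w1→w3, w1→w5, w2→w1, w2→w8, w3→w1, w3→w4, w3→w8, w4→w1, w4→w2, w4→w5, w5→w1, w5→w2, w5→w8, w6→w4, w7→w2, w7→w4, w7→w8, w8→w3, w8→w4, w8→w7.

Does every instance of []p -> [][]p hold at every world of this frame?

Axiom 4 corresponds to the accessibility relation being transitive.
Transitive: no — w1 R w3 and w3 R w4, but not w1 R w4.

No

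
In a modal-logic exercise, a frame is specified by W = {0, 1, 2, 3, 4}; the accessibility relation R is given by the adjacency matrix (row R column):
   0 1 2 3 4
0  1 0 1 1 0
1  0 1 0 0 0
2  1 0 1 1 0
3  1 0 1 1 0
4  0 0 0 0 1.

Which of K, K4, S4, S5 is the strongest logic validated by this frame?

Transitive (axiom 4): yes — every two-step R-path is closed by a direct edge.
Reflexive (axiom T): yes — every world is R-related to itself.
Euclidean (axiom 5): yes — any two successors of a common world are R-related.
So F validates K, K4, S4, S5. The strongest is S5.

S5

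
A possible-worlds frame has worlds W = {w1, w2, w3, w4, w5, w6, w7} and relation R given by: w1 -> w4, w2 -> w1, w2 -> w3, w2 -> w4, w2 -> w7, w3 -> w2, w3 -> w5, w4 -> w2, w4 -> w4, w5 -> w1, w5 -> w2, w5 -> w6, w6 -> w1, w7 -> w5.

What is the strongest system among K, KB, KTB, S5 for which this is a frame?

K

Symmetric (axiom B): no — w1 R w4 but not w4 R w1.
Reflexive (axiom T): no — w1 is not related to itself.
Euclidean (axiom 5): no — w2 R w1 and w2 R w3, but not w1 R w3.
So F validates K; KB would additionally require R to be symmetric. The strongest is K.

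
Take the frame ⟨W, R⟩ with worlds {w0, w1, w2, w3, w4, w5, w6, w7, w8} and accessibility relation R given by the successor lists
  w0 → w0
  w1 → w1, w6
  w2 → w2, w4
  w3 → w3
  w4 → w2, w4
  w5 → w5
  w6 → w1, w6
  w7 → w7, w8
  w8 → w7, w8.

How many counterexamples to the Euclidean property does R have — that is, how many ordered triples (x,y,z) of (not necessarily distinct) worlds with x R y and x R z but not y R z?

0

R is Euclidean; there are no such tuples.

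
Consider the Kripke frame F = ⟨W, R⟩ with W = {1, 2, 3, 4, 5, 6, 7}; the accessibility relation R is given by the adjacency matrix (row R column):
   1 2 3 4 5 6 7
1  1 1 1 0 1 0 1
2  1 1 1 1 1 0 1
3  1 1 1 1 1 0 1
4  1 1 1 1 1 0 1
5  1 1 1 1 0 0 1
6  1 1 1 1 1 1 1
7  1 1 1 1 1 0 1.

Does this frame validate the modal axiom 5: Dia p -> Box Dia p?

No

By correspondence theory, 5 is valid on a frame iff R is Euclidean.
Euclidean: no — 2 R 1 and 2 R 4, but not 1 R 4.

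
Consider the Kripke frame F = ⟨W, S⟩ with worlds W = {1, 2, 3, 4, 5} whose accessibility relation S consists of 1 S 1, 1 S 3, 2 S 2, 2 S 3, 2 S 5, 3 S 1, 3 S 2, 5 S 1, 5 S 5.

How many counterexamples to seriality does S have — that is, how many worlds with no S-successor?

Enumerating: 4.

1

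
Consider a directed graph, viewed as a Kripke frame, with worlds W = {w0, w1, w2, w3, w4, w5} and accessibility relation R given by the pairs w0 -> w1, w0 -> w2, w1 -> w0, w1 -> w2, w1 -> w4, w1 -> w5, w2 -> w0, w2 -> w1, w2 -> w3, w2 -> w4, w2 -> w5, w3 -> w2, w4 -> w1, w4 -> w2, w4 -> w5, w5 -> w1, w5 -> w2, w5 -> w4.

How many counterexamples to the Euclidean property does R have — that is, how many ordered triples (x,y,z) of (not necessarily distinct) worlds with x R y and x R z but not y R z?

34

Enumerating: (w0,w1,w1), (w0,w2,w2), (w1,w0,w0), (w1,w0,w4), (w1,w0,w5), (w1,w2,w2), (w1,w4,w0), (w1,w4,w4), (w1,w5,w0), (w1,w5,w5), (w2,w0,w0), (w2,w0,w3), … and 22 more.
Total: 34.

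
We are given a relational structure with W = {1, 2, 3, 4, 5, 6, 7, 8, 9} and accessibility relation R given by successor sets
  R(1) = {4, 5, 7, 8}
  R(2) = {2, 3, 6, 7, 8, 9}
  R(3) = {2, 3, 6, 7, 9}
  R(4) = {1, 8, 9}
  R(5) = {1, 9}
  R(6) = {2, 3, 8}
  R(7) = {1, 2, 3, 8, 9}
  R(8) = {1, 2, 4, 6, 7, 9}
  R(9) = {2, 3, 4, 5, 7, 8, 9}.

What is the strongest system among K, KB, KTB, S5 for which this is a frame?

KB

Symmetric (axiom B): yes — every pair in R has its reverse in R.
Reflexive (axiom T): no — 1 is not related to itself.
Euclidean (axiom 5): no — 1 R 4 and 1 R 5, but not 4 R 5.
So F validates K, KB; KTB would additionally require R to be reflexive. The strongest is KB.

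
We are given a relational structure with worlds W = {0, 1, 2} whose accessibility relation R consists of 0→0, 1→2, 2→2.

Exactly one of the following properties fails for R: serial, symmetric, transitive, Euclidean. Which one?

Serial: yes — every world has a successor (e.g. 0 R 0).
Symmetric: no — 1 R 2 but not 2 R 1.
Transitive: yes — every two-step R-path is closed by a direct edge.
Euclidean: yes — any two successors of a common world are R-related.
Only symmetric fails.

symmetric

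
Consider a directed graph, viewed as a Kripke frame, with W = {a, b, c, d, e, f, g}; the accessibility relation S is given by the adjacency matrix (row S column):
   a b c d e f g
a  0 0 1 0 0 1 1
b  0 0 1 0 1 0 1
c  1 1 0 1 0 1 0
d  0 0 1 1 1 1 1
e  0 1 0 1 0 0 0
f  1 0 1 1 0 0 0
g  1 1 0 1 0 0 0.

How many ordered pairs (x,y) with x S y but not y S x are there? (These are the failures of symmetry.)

S is symmetric; there are no such tuples.

0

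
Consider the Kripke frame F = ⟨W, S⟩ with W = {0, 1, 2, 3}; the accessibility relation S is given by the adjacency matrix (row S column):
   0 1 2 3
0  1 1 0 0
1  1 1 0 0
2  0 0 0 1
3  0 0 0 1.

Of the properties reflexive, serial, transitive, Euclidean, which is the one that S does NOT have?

Reflexive: no — 2 is not related to itself.
Serial: yes — every world has a successor (e.g. 0 S 0).
Transitive: yes — every two-step S-path is closed by a direct edge.
Euclidean: yes — any two successors of a common world are S-related.
Only reflexive fails.

reflexive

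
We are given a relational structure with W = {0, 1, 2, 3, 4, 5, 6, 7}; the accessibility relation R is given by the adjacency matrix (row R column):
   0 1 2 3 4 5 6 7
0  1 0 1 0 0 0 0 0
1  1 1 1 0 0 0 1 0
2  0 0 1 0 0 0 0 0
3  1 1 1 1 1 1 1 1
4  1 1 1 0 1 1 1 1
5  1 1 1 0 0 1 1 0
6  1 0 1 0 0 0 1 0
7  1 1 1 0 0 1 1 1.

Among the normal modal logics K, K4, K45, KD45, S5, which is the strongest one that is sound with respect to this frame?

K4

Transitive (axiom 4): yes — every two-step R-path is closed by a direct edge.
Euclidean (axiom 5): no — 1 R 0 and 1 R 6, but not 0 R 6.
Serial (axiom D): yes — every world has a successor (e.g. 0 R 0).
Reflexive (axiom T): yes — every world is R-related to itself.
So F validates K, K4; K45 would additionally require R to be Euclidean. The strongest is K4.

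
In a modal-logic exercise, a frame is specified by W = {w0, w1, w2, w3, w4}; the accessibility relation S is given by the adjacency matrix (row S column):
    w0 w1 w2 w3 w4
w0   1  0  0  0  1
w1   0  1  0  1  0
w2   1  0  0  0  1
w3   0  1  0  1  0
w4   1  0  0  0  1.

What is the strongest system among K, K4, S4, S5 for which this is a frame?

K4

Transitive (axiom 4): yes — every two-step S-path is closed by a direct edge.
Reflexive (axiom T): no — w2 is not related to itself.
Euclidean (axiom 5): yes — any two successors of a common world are S-related.
So F validates K, K4; S4 would additionally require S to be reflexive. The strongest is K4.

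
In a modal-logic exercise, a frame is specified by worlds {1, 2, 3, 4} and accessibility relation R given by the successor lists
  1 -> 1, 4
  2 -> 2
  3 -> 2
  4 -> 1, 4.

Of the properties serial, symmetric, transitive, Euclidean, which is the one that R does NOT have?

Serial: yes — every world has a successor (e.g. 1 R 1).
Symmetric: no — 3 R 2 but not 2 R 3.
Transitive: yes — every two-step R-path is closed by a direct edge.
Euclidean: yes — any two successors of a common world are R-related.
Only symmetric fails.

symmetric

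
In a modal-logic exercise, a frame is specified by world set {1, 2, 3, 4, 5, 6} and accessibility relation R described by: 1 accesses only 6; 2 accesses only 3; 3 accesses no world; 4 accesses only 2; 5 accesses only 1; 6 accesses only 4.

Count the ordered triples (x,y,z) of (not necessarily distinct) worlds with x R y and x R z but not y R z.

Enumerating: (1,6,6), (2,3,3), (4,2,2), (5,1,1), (6,4,4).

5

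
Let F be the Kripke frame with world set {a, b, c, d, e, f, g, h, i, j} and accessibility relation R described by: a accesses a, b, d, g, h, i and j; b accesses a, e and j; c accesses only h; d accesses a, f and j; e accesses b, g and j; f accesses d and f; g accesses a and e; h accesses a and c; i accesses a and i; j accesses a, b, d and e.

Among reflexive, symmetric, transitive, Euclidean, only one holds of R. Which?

symmetric

Reflexive: no — b is not related to itself.
Symmetric: yes — every pair in R has its reverse in R.
Transitive: no — a R b and b R e, but not a R e.
Euclidean: no — a R b and a R d, but not b R d.
Only symmetric holds.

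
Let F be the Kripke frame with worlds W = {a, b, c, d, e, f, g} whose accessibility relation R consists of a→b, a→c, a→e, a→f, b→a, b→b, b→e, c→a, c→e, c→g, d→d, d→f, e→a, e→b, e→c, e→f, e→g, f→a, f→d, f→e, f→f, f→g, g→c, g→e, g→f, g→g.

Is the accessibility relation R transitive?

Transitive: no — a R c and c R g, but not a R g.

No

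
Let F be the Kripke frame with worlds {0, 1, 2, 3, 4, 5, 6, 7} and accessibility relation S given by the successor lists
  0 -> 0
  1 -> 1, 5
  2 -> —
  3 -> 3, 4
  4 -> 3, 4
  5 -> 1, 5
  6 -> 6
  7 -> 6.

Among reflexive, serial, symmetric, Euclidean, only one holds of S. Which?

Euclidean

Reflexive: no — 2 is not related to itself.
Serial: no — 2 has no S-successor.
Symmetric: no — 7 S 6 but not 6 S 7.
Euclidean: yes — any two successors of a common world are S-related.
Only Euclidean holds.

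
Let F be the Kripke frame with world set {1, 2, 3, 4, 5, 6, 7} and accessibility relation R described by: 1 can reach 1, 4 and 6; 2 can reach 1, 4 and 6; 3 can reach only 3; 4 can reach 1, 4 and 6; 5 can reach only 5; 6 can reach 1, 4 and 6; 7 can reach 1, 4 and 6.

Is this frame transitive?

Yes

Transitive: yes — every two-step R-path is closed by a direct edge.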